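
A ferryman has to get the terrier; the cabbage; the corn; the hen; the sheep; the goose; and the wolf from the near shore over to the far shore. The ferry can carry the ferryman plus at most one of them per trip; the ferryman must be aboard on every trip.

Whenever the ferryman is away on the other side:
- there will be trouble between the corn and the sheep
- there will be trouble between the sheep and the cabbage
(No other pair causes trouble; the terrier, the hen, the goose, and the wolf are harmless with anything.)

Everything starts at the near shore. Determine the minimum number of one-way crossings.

Counting alone: the ferryman can take at most 1 across per trip to the far shore, so moving all 7 needs at least 7 loaded trips out, with a return between consecutive ones — at least 13 crossings.
The safety rule pushes this higher. Following every safe sequence of crossings, the most of the 7 that can be at the far shore as the ferry arrives there on crossing 13 is 6 — never all 7.
So no plan with fewer than 15 crossings exists, and this one achieves 15:
1. Ferryman goes to the far shore with the sheep.  [the near shore: the cabbage, the corn, the goose, the hen, the terrier, the wolf | the far shore: the sheep]
2. Ferryman goes back to the near shore alone.  [the near shore: the cabbage, the corn, the goose, the hen, the terrier, the wolf | the far shore: the sheep]
3. Ferryman goes to the far shore with the terrier.  [the near shore: the cabbage, the corn, the goose, the hen, the wolf | the far shore: the sheep, the terrier]
4. Ferryman goes back to the near shore alone.  [the near shore: the cabbage, the corn, the goose, the hen, the wolf | the far shore: the sheep, the terrier]
5. Ferryman goes to the far shore with the cabbage.  [the near shore: the corn, the goose, the hen, the wolf | the far shore: the cabbage, the sheep, the terrier]
6. Ferryman goes back to the near shore with the sheep.  [the near shore: the corn, the goose, the hen, the sheep, the wolf | the far shore: the cabbage, the terrier]
7. Ferryman goes to the far shore with the corn.  [the near shore: the goose, the hen, the sheep, the wolf | the far shore: the cabbage, the corn, the terrier]
8. Ferryman goes back to the near shore alone.  [the near shore: the goose, the hen, the sheep, the wolf | the far shore: the cabbage, the corn, the terrier]
9. Ferryman goes to the far shore with the hen.  [the near shore: the goose, the sheep, the wolf | the far shore: the cabbage, the corn, the hen, the terrier]
10. Ferryman goes back to the near shore alone.  [the near shore: the goose, the sheep, the wolf | the far shore: the cabbage, the corn, the hen, the terrier]
11. Ferryman goes to the far shore with the goose.  [the near shore: the sheep, the wolf | the far shore: the cabbage, the corn, the goose, the hen, the terrier]
12. Ferryman goes back to the near shore alone.  [the near shore: the sheep, the wolf | the far shore: the cabbage, the corn, the goose, the hen, the terrier]
13. Ferryman goes to the far shore with the wolf.  [the near shore: the sheep | the far shore: the cabbage, the corn, the goose, the hen, the terrier, the wolf]
14. Ferryman goes back to the near shore alone.  [the near shore: the sheep | the far shore: the cabbage, the corn, the goose, the hen, the terrier, the wolf]
15. Ferryman goes to the far shore with the sheep.  [the near shore: — | the far shore: the cabbage, the corn, the goose, the hen, the sheep, the terrier, the wolf]

15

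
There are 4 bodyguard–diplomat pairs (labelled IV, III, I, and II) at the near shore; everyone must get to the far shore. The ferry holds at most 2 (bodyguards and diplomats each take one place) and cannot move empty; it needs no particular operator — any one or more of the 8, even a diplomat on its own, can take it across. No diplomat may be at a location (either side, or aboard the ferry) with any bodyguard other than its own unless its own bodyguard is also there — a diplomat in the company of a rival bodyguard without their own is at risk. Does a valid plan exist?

Following every safe sequence of crossings from the start, the most of the 8 that can be at the far shore as the ferry arrives there on crossings 1, 3, 5 is 2, 3, 4 respectively; the best ever achieved is 4 of 8.
From crossing 7 on, no configuration arises that was not already reachable earlier: only 44 distinct safe configurations (who is on which side, and where the ferry is) can ever be reached, none of them has everyone across, and every continuation just revisits them. So no valid plan exists.

No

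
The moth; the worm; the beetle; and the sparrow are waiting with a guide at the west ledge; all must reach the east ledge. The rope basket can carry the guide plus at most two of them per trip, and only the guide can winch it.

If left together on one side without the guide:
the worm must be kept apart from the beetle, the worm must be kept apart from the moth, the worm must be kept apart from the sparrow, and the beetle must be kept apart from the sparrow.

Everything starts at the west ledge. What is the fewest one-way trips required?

Counting alone: the guide can take at most 2 across per trip to the east ledge, so moving all 4 needs at least 2 loaded trips out, with a return between consecutive ones — at least 3 crossings.
The safety rule pushes this higher. Following every safe sequence of crossings, the most of the 4 that can be at the east ledge as the rope basket arrives there on crossing 3 is 3 — never all 4.
So no plan with fewer than 5 crossings exists, and this one achieves 5:
1. Guide goes to the east ledge with the beetle and the worm.  [the west ledge: the moth, the sparrow | the east ledge: the beetle, the worm]
2. Guide goes back to the west ledge with the worm.  [the west ledge: the moth, the sparrow, the worm | the east ledge: the beetle]
3. Guide goes to the east ledge with the moth and the worm.  [the west ledge: the sparrow | the east ledge: the beetle, the moth, the worm]
4. Guide goes back to the west ledge with the worm.  [the west ledge: the sparrow, the worm | the east ledge: the beetle, the moth]
5. Guide goes to the east ledge with the sparrow and the worm.  [the west ledge: — | the east ledge: the beetle, the moth, the sparrow, the worm]

5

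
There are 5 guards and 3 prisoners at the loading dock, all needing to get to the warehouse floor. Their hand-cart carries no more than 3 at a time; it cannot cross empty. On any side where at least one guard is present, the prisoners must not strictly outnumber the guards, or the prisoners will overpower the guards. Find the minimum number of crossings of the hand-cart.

7

Counting alone: each trip to the warehouse floor takes at most 3 across and each return brings at least 1 back, so after t trips out (and t−1 returns) at most 3t − (t−1) of the 8 are across; that first reaches 8 at t = 4, so at least 7 crossings are needed.
The plan below uses exactly 7 crossings, so it is optimal:
1. 2 prisoners → the warehouse floor.  (the loading dock: 5G 1P; the warehouse floor: 0G 2P)
2. 1 prisoner ← the loading dock.  (the loading dock: 5G 2P; the warehouse floor: 0G 1P)
3. 2 guards and 1 prisoner → the warehouse floor.  (the loading dock: 3G 1P; the warehouse floor: 2G 2P)
4. 1 prisoner ← the loading dock.  (the loading dock: 3G 2P; the warehouse floor: 2G 1P)
5. 1 guard and 2 prisoners → the warehouse floor.  (the loading dock: 2G 0P; the warehouse floor: 3G 3P)
6. 1 prisoner ← the loading dock.  (the loading dock: 2G 1P; the warehouse floor: 3G 2P)
7. 2 guards and 1 prisoner → the warehouse floor.  (the loading dock: 0G 0P; the warehouse floor: 5G 3P)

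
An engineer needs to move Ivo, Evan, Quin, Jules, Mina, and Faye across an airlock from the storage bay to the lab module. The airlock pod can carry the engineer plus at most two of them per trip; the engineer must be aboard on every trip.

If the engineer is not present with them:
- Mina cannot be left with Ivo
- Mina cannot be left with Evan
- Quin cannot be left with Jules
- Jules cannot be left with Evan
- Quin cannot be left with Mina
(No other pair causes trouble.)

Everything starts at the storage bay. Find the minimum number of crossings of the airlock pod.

Counting alone: the engineer can take at most 2 across per trip to the lab module, so moving all 6 needs at least 3 loaded trips out, with a return between consecutive ones — at least 5 crossings.
The safety rule pushes this higher. Following every safe sequence of crossings, the most of the 6 that can be at the lab module as the airlock pod arrives there on crossing 5 is 5 — never all 6.
So no plan with fewer than 7 crossings exists, and this one achieves 7:
1. Engineer goes to the lab module with Jules and Mina.  [the storage bay: Evan, Faye, Ivo, Quin | the lab module: Jules, Mina]
2. Engineer goes back to the storage bay alone.  [the storage bay: Evan, Faye, Ivo, Quin | the lab module: Jules, Mina]
3. Engineer goes to the lab module with Evan and Ivo.  [the storage bay: Faye, Quin | the lab module: Evan, Ivo, Jules, Mina]
4. Engineer goes back to the storage bay with Jules and Mina.  [the storage bay: Faye, Jules, Mina, Quin | the lab module: Evan, Ivo]
5. Engineer goes to the lab module with Faye and Quin.  [the storage bay: Jules, Mina | the lab module: Evan, Faye, Ivo, Quin]
6. Engineer goes back to the storage bay alone.  [the storage bay: Jules, Mina | the lab module: Evan, Faye, Ivo, Quin]
7. Engineer goes to the lab module with Jules and Mina.  [the storage bay: — | the lab module: Evan, Faye, Ivo, Jules, Mina, Quin]

7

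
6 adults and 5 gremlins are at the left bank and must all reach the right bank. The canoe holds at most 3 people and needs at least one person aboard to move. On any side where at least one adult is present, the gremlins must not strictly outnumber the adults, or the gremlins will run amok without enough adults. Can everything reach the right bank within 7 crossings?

No

Counting alone: each trip to the right bank takes at most 3 across and each return brings at least 1 back, so after t trips out (and t−1 returns) at most 3t − (t−1) of the 11 are across; that first reaches 11 at t = 5, so at least 9 crossings are needed.
Since 7 < 9, 7 crossings cannot be enough. (The shortest complete plan in fact takes 9:)
1. 3 gremlins → the right bank.  (the left bank: 6A 2G; the right bank: 0A 3G)
2. 1 gremlin ← the left bank.  (the left bank: 6A 3G; the right bank: 0A 2G)
3. 3 adults → the right bank.  (the left bank: 3A 3G; the right bank: 3A 2G)
4. 1 adult ← the left bank.  (the left bank: 4A 3G; the right bank: 2A 2G)
5. 2 adults and 1 gremlin → the right bank.  (the left bank: 2A 2G; the right bank: 4A 3G)
6. 1 adult ← the left bank.  (the left bank: 3A 2G; the right bank: 3A 3G)
7. 2 adults and 1 gremlin → the right bank.  (the left bank: 1A 1G; the right bank: 5A 4G)
8. 1 adult ← the left bank.  (the left bank: 2A 1G; the right bank: 4A 4G)
9. 2 adults and 1 gremlin → the right bank.  (the left bank: 0A 0G; the right bank: 6A 5G)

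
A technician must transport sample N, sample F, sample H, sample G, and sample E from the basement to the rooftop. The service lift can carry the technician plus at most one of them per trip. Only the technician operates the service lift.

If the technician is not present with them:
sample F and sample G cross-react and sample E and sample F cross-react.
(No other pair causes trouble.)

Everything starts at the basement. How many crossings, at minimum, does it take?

11

Counting alone: the technician can take at most 1 across per trip to the rooftop, so moving all 5 needs at least 5 loaded trips out, with a return between consecutive ones — at least 9 crossings.
The safety rule pushes this higher. Following every safe sequence of crossings, the most of the 5 that can be at the rooftop as the service lift arrives there on crossing 9 is 4 — never all 5.
So no plan with fewer than 11 crossings exists, and this one achieves 11:
1. Technician goes to the rooftop with sample F.  [the basement: sample E, sample G, sample H, sample N | the rooftop: sample F]
2. Technician goes back to the basement alone.  [the basement: sample E, sample G, sample H, sample N | the rooftop: sample F]
3. Technician goes to the rooftop with sample N.  [the basement: sample E, sample G, sample H | the rooftop: sample F, sample N]
4. Technician goes back to the basement alone.  [the basement: sample E, sample G, sample H | the rooftop: sample F, sample N]
5. Technician goes to the rooftop with sample H.  [the basement: sample E, sample G | the rooftop: sample F, sample H, sample N]
6. Technician goes back to the basement alone.  [the basement: sample E, sample G | the rooftop: sample F, sample H, sample N]
7. Technician goes to the rooftop with sample G.  [the basement: sample E | the rooftop: sample F, sample G, sample H, sample N]
8. Technician goes back to the basement with sample F.  [the basement: sample E, sample F | the rooftop: sample G, sample H, sample N]
9. Technician goes to the rooftop with sample E.  [the basement: sample F | the rooftop: sample E, sample G, sample H, sample N]
10. Technician goes back to the basement alone.  [the basement: sample F | the rooftop: sample E, sample G, sample H, sample N]
11. Technician goes to the rooftop with sample F.  [the basement: — | the rooftop: sample E, sample F, sample G, sample H, sample N]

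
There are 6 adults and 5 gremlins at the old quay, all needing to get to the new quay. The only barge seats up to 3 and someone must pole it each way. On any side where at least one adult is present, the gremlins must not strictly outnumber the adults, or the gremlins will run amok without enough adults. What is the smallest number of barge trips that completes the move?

Counting alone: each trip to the new quay takes at most 3 across and each return brings at least 1 back, so after t trips out (and t−1 returns) at most 3t − (t−1) of the 11 are across; that first reaches 11 at t = 5, so at least 9 crossings are needed.
The plan below uses exactly 9 crossings, so it is optimal:
1. 3 gremlins → the new quay.  (the old quay: 6A 2G; the new quay: 0A 3G)
2. 1 gremlin ← the old quay.  (the old quay: 6A 3G; the new quay: 0A 2G)
3. 3 adults → the new quay.  (the old quay: 3A 3G; the new quay: 3A 2G)
4. 1 adult ← the old quay.  (the old quay: 4A 3G; the new quay: 2A 2G)
5. 2 adults and 1 gremlin → the new quay.  (the old quay: 2A 2G; the new quay: 4A 3G)
6. 1 adult ← the old quay.  (the old quay: 3A 2G; the new quay: 3A 3G)
7. 2 adults and 1 gremlin → the new quay.  (the old quay: 1A 1G; the new quay: 5A 4G)
8. 1 adult ← the old quay.  (the old quay: 2A 1G; the new quay: 4A 4G)
9. 2 adults and 1 gremlin → the new quay.  (the old quay: 0A 0G; the new quay: 6A 5G)

9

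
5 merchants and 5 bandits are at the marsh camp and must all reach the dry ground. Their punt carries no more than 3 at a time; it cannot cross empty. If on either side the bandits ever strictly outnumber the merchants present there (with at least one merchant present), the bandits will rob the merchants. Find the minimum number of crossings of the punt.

11

Counting alone: each trip to the dry ground takes at most 3 across and each return brings at least 1 back, so after t trips out (and t−1 returns) at most 3t − (t−1) of the 10 are across; that first reaches 10 at t = 5, so at least 9 crossings are needed.
The safety rule pushes this higher. Following every safe sequence of crossings, the most of the 10 that can be at the dry ground as the punt arrives there on crossing 9 is 9 — never all 10.
So no plan with fewer than 11 crossings exists, and this one achieves 11:
1. 2 bandits → the dry ground.  (the marsh camp: 5M 3B; the dry ground: 0M 2B)
2. 1 bandit ← the marsh camp.  (the marsh camp: 5M 4B; the dry ground: 0M 1B)
3. 3 bandits → the dry ground.  (the marsh camp: 5M 1B; the dry ground: 0M 4B)
4. 1 bandit ← the marsh camp.  (the marsh camp: 5M 2B; the dry ground: 0M 3B)
5. 3 merchants → the dry ground.  (the marsh camp: 2M 2B; the dry ground: 3M 3B)
6. 1 merchant and 1 bandit ← the marsh camp.  (the marsh camp: 3M 3B; the dry ground: 2M 2B)
7. 3 merchants → the dry ground.  (the marsh camp: 0M 3B; the dry ground: 5M 2B)
8. 1 bandit ← the marsh camp.  (the marsh camp: 0M 4B; the dry ground: 5M 1B)
9. 2 bandits → the dry ground.  (the marsh camp: 0M 2B; the dry ground: 5M 3B)
10. 1 bandit ← the marsh camp.  (the marsh camp: 0M 3B; the dry ground: 5M 2B)
11. 3 bandits → the dry ground.  (the marsh camp: 0M 0B; the dry ground: 5M 5B)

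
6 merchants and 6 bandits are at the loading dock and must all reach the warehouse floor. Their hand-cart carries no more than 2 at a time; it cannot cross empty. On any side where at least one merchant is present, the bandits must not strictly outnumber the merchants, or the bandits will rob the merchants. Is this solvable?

Following every safe sequence of crossings from the start, the most of the 12 that can be at the warehouse floor as the hand-cart arrives there on crossings 1, 3, 5, 7, 9 is 2, 3, 4, 5, 6 respectively; the best ever achieved is 6 of 12.
From crossing 11 on, no configuration arises that was not already reachable earlier: only 15 distinct safe configurations (who is on which side, and where the hand-cart is) can ever be reached, none of them has everyone across, and every continuation just revisits them. They are: 0 merchants + 0 bandits across (hand-cart back at the start); 0 merchants + 1 bandit across (hand-cart there); 0 merchants + 1 bandit across (hand-cart back at the start); 0 merchants + 2 bandits across (hand-cart there); 0 merchants + 2 bandits across (hand-cart back at the start); 0 merchants + 3 bandits across (hand-cart there); 0 merchants + 3 bandits across (hand-cart back at the start); 0 merchants + 4 bandits across (hand-cart there); 0 merchants + 4 bandits across (hand-cart back at the start); 0 merchants + 5 bandits across (hand-cart there); 0 merchants + 5 bandits across (hand-cart back at the start); 0 merchants + 6 bandits across (hand-cart there); 1 merchant + 1 bandit across (hand-cart there); 1 merchant + 1 bandit across (hand-cart back at the start); 2 merchants + 2 bandits across (hand-cart there). So no valid plan exists.

No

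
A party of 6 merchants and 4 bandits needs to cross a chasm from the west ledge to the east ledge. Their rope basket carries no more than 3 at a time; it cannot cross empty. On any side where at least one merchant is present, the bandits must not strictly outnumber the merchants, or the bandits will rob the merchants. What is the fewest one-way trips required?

9

Counting alone: each trip to the east ledge takes at most 3 across and each return brings at least 1 back, so after t trips out (and t−1 returns) at most 3t − (t−1) of the 10 are across; that first reaches 10 at t = 5, so at least 9 crossings are needed.
The plan below uses exactly 9 crossings, so it is optimal:
1. 2 bandits → the east ledge.  (the west ledge: 6M 2B; the east ledge: 0M 2B)
2. 1 bandit ← the west ledge.  (the west ledge: 6M 3B; the east ledge: 0M 1B)
3. 3 bandits → the east ledge.  (the west ledge: 6M 0B; the east ledge: 0M 4B)
4. 1 bandit ← the west ledge.  (the west ledge: 6M 1B; the east ledge: 0M 3B)
5. 3 merchants → the east ledge.  (the west ledge: 3M 1B; the east ledge: 3M 3B)
6. 1 bandit ← the west ledge.  (the west ledge: 3M 2B; the east ledge: 3M 2B)
7. 1 merchant and 2 bandits → the east ledge.  (the west ledge: 2M 0B; the east ledge: 4M 4B)
8. 1 bandit ← the west ledge.  (the west ledge: 2M 1B; the east ledge: 4M 3B)
9. 2 merchants and 1 bandit → the east ledge.  (the west ledge: 0M 0B; the east ledge: 6M 4B)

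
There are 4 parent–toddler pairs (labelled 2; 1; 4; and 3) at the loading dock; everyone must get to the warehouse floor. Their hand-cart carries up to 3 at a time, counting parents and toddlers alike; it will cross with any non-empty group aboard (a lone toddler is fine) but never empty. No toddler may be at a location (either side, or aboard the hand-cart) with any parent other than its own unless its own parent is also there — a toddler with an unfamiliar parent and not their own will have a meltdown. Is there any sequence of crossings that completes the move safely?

Yes

1. parent 2 and toddler 2 cross → the warehouse floor.
2. parent 2 crosses ← the loading dock.
3. parent 1, parent 2, and toddler 1 cross → the warehouse floor.
4. parent 2 and toddler 2 cross ← the loading dock.
5. parent 2, parent 3, and parent 4 cross → the warehouse floor.
6. toddler 1 crosses ← the loading dock.
7. toddler 1 and toddler 2 cross → the warehouse floor.
8. toddler 2 crosses ← the loading dock.
9. toddler 2, toddler 3, and toddler 4 cross → the warehouse floor.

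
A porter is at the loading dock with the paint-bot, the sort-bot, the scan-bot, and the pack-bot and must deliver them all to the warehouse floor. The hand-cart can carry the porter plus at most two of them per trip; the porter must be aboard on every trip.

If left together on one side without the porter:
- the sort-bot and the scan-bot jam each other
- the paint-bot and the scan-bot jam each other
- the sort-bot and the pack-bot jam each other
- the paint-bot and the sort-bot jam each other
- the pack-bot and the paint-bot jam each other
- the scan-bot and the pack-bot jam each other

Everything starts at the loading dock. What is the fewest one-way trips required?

Whatever the first load, the items left behind include a forbidden pair without the porter. No opening move is safe, so no plan exists.

impossible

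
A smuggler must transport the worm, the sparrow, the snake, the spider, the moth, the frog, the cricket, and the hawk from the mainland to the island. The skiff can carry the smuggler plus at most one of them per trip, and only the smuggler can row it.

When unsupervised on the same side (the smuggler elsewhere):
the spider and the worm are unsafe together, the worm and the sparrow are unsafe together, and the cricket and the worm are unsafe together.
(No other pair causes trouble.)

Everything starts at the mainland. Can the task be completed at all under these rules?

Following every safe sequence of crossings from the start, the most of the 8 that can be at the island as the skiff arrives there on crossings 1, 3, 5, 7, 9, 11 is 1, 2, 3, 4, 5, 6 respectively; the best ever achieved is 6 of 8.
From crossing 13 on, no configuration arises that was not already reachable earlier: only 144 distinct safe configurations (who is on which side, and where the skiff is) can ever be reached, none of them has everyone across, and every continuation just revisits them. So no valid plan exists.

No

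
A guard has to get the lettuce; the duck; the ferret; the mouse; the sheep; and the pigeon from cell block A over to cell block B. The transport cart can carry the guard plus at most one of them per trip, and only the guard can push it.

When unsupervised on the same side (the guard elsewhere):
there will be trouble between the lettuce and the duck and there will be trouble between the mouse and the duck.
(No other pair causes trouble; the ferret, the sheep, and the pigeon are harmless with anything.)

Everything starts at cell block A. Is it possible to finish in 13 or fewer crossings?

Yes

Yes — this plan uses 13 crossings (≤ 13):
1. Guard goes to cell block B with the duck.
2. Guard goes back to cell block A alone.
3. Guard goes to cell block B with the lettuce.
4. Guard goes back to cell block A with the duck.
5. Guard goes to cell block B with the mouse.
6. Guard goes back to cell block A alone.
7. Guard goes to cell block B with the ferret.
8. Guard goes back to cell block A alone.
9. Guard goes to cell block B with the sheep.
10. Guard goes back to cell block A alone.
11. Guard goes to cell block B with the pigeon.
12. Guard goes back to cell block A alone.
13. Guard goes to cell block B with the duck.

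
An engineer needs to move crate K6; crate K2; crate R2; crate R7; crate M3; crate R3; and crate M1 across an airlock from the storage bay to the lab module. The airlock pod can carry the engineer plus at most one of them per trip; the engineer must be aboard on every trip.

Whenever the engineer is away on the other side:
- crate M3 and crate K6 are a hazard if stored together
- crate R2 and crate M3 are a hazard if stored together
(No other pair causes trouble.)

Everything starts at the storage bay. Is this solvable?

Yes

1. Engineer goes to the lab module with crate M3.  [the storage bay: crate K2, crate K6, crate M1, crate R2, crate R3, crate R7 | the lab module: crate M3]
2. Engineer goes back to the storage bay alone.  [the storage bay: crate K2, crate K6, crate M1, crate R2, crate R3, crate R7 | the lab module: crate M3]
3. Engineer goes to the lab module with crate K6.  [the storage bay: crate K2, crate M1, crate R2, crate R3, crate R7 | the lab module: crate K6, crate M3]
4. Engineer goes back to the storage bay with crate M3.  [the storage bay: crate K2, crate M1, crate M3, crate R2, crate R3, crate R7 | the lab module: crate K6]
5. Engineer goes to the lab module with crate R2.  [the storage bay: crate K2, crate M1, crate M3, crate R3, crate R7 | the lab module: crate K6, crate R2]
6. Engineer goes back to the storage bay alone.  [the storage bay: crate K2, crate M1, crate M3, crate R3, crate R7 | the lab module: crate K6, crate R2]
7. Engineer goes to the lab module with crate K2.  [the storage bay: crate M1, crate M3, crate R3, crate R7 | the lab module: crate K2, crate K6, crate R2]
8. Engineer goes back to the storage bay alone.  [the storage bay: crate M1, crate M3, crate R3, crate R7 | the lab module: crate K2, crate K6, crate R2]
9. Engineer goes to the lab module with crate R7.  [the storage bay: crate M1, crate M3, crate R3 | the lab module: crate K2, crate K6, crate R2, crate R7]
10. Engineer goes back to the storage bay alone.  [the storage bay: crate M1, crate M3, crate R3 | the lab module: crate K2, crate K6, crate R2, crate R7]
11. Engineer goes to the lab module with crate R3.  [the storage bay: crate M1, crate M3 | the lab module: crate K2, crate K6, crate R2, crate R3, crate R7]
12. Engineer goes back to the storage bay alone.  [the storage bay: crate M1, crate M3 | the lab module: crate K2, crate K6, crate R2, crate R3, crate R7]
13. Engineer goes to the lab module with crate M1.  [the storage bay: crate M3 | the lab module: crate K2, crate K6, crate M1, crate R2, crate R3, crate R7]
14. Engineer goes back to the storage bay alone.  [the storage bay: crate M3 | the lab module: crate K2, crate K6, crate M1, crate R2, crate R3, crate R7]
15. Engineer goes to the lab module with crate M3.  [the storage bay: — | the lab module: crate K2, crate K6, crate M1, crate M3, crate R2, crate R3, crate R7]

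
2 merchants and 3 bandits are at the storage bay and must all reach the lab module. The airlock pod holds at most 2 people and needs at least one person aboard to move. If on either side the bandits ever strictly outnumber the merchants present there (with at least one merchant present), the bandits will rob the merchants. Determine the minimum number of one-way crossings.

impossible

The bandits already outnumber the merchants at the storage bay before anyone moves, so the starting position itself is disallowed.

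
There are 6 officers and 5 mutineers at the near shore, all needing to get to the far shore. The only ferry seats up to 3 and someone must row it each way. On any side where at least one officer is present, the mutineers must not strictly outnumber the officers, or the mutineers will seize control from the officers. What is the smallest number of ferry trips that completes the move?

Counting alone: each trip to the far shore takes at most 3 across and each return brings at least 1 back, so after t trips out (and t−1 returns) at most 3t − (t−1) of the 11 are across; that first reaches 11 at t = 5, so at least 9 crossings are needed.
The plan below uses exactly 9 crossings, so it is optimal:
1. 3 mutineers → the far shore.  (the near shore: 6O 2M; the far shore: 0O 3M)
2. 1 mutineer ← the near shore.  (the near shore: 6O 3M; the far shore: 0O 2M)
3. 3 officers → the far shore.  (the near shore: 3O 3M; the far shore: 3O 2M)
4. 1 officer ← the near shore.  (the near shore: 4O 3M; the far shore: 2O 2M)
5. 2 officers and 1 mutineer → the far shore.  (the near shore: 2O 2M; the far shore: 4O 3M)
6. 1 officer ← the near shore.  (the near shore: 3O 2M; the far shore: 3O 3M)
7. 2 officers and 1 mutineer → the far shore.  (the near shore: 1O 1M; the far shore: 5O 4M)
8. 1 officer ← the near shore.  (the near shore: 2O 1M; the far shore: 4O 4M)
9. 2 officers and 1 mutineer → the far shore.  (the near shore: 0O 0M; the far shore: 6O 5M)

9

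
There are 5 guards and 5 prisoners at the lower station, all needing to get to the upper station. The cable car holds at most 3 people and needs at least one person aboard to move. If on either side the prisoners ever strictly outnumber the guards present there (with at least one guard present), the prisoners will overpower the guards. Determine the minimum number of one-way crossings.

11

Counting alone: each trip to the upper station takes at most 3 across and each return brings at least 1 back, so after t trips out (and t−1 returns) at most 3t − (t−1) of the 10 are across; that first reaches 10 at t = 5, so at least 9 crossings are needed.
The safety rule pushes this higher. Following every safe sequence of crossings, the most of the 10 that can be at the upper station as the cable car arrives there on crossing 9 is 9 — never all 10.
So no plan with fewer than 11 crossings exists, and this one achieves 11:
1. 2 prisoners → the upper station.  (the lower station: 5G 3P; the upper station: 0G 2P)
2. 1 prisoner ← the lower station.  (the lower station: 5G 4P; the upper station: 0G 1P)
3. 3 prisoners → the upper station.  (the lower station: 5G 1P; the upper station: 0G 4P)
4. 1 prisoner ← the lower station.  (the lower station: 5G 2P; the upper station: 0G 3P)
5. 3 guards → the upper station.  (the lower station: 2G 2P; the upper station: 3G 3P)
6. 1 guard and 1 prisoner ← the lower station.  (the lower station: 3G 3P; the upper station: 2G 2P)
7. 3 guards → the upper station.  (the lower station: 0G 3P; the upper station: 5G 2P)
8. 1 prisoner ← the lower station.  (the lower station: 0G 4P; the upper station: 5G 1P)
9. 2 prisoners → the upper station.  (the lower station: 0G 2P; the upper station: 5G 3P)
10. 1 prisoner ← the lower station.  (the lower station: 0G 3P; the upper station: 5G 2P)
11. 3 prisoners → the upper station.  (the lower station: 0G 0P; the upper station: 5G 5P)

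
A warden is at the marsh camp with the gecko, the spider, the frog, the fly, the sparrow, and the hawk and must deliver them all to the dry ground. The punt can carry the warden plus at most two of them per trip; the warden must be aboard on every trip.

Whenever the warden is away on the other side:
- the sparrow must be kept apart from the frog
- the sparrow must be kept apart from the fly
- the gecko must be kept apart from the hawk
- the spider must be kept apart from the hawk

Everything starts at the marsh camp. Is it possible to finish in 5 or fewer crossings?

Counting alone: the warden can take at most 2 across per trip to the dry ground, so moving all 6 needs at least 3 loaded trips out, with a return between consecutive ones — at least 5 crossings.
The safety rule pushes this higher. Following every safe sequence of crossings, the most of the 6 that can be at the dry ground as the punt arrives there on crossing 5 is 5 — never all 6.
So the move cannot be finished within 5 crossings. (The shortest complete plan takes 7:)
1. Warden goes to the dry ground with the hawk and the sparrow.  [the marsh camp: the fly, the frog, the gecko, the spider | the dry ground: the hawk, the sparrow]
2. Warden goes back to the marsh camp alone.  [the marsh camp: the fly, the frog, the gecko, the spider | the dry ground: the hawk, the sparrow]
3. Warden goes to the dry ground with the gecko and the spider.  [the marsh camp: the fly, the frog | the dry ground: the gecko, the hawk, the sparrow, the spider]
4. Warden goes back to the marsh camp with the hawk.  [the marsh camp: the fly, the frog, the hawk | the dry ground: the gecko, the sparrow, the spider]
5. Warden goes to the dry ground with the fly and the frog.  [the marsh camp: the hawk | the dry ground: the fly, the frog, the gecko, the sparrow, the spider]
6. Warden goes back to the marsh camp with the sparrow.  [the marsh camp: the hawk, the sparrow | the dry ground: the fly, the frog, the gecko, the spider]
7. Warden goes to the dry ground with the hawk and the sparrow.  [the marsh camp: — | the dry ground: the fly, the frog, the gecko, the hawk, the sparrow, the spider]

No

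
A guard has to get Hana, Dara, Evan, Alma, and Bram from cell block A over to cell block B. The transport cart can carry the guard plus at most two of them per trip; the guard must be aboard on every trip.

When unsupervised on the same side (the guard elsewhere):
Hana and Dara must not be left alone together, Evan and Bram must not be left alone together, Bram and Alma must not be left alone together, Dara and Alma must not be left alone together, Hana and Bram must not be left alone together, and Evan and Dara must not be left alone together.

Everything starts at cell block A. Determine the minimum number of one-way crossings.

Counting alone: the guard can take at most 2 across per trip to cell block B, so moving all 5 needs at least 3 loaded trips out, with a return between consecutive ones — at least 5 crossings.
The safety rule pushes this higher. Following every safe sequence of crossings, the most of the 5 that can be at cell block B as the transport cart arrives there on crossing 5 is 4 — never all 5.
So no plan with fewer than 7 crossings exists, and this one achieves 7:
1. Guard goes to cell block B with Bram and Dara.  [cell block A: Alma, Evan, Hana | cell block B: Bram, Dara]
2. Guard goes back to cell block A alone.  [cell block A: Alma, Evan, Hana | cell block B: Bram, Dara]
3. Guard goes to cell block B with Hana.  [cell block A: Alma, Evan | cell block B: Bram, Dara, Hana]
4. Guard goes back to cell block A with Bram and Dara.  [cell block A: Alma, Bram, Dara, Evan | cell block B: Hana]
5. Guard goes to cell block B with Alma and Evan.  [cell block A: Bram, Dara | cell block B: Alma, Evan, Hana]
6. Guard goes back to cell block A alone.  [cell block A: Bram, Dara | cell block B: Alma, Evan, Hana]
7. Guard goes to cell block B with Bram and Dara.  [cell block A: — | cell block B: Alma, Bram, Dara, Evan, Hana]

7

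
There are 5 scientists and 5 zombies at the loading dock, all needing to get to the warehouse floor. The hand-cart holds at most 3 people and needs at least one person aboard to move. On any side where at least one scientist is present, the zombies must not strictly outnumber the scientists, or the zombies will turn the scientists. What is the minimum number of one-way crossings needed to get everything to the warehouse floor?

11

Counting alone: each trip to the warehouse floor takes at most 3 across and each return brings at least 1 back, so after t trips out (and t−1 returns) at most 3t − (t−1) of the 10 are across; that first reaches 10 at t = 5, so at least 9 crossings are needed.
The safety rule pushes this higher. Following every safe sequence of crossings, the most of the 10 that can be at the warehouse floor as the hand-cart arrives there on crossing 9 is 9 — never all 10.
So no plan with fewer than 11 crossings exists, and this one achieves 11:
1. 2 zombies → the warehouse floor.  (the loading dock: 5S 3Z; the warehouse floor: 0S 2Z)
2. 1 zombie ← the loading dock.  (the loading dock: 5S 4Z; the warehouse floor: 0S 1Z)
3. 3 zombies → the warehouse floor.  (the loading dock: 5S 1Z; the warehouse floor: 0S 4Z)
4. 1 zombie ← the loading dock.  (the loading dock: 5S 2Z; the warehouse floor: 0S 3Z)
5. 3 scientists → the warehouse floor.  (the loading dock: 2S 2Z; the warehouse floor: 3S 3Z)
6. 1 scientist and 1 zombie ← the loading dock.  (the loading dock: 3S 3Z; the warehouse floor: 2S 2Z)
7. 3 scientists → the warehouse floor.  (the loading dock: 0S 3Z; the warehouse floor: 5S 2Z)
8. 1 zombie ← the loading dock.  (the loading dock: 0S 4Z; the warehouse floor: 5S 1Z)
9. 2 zombies → the warehouse floor.  (the loading dock: 0S 2Z; the warehouse floor: 5S 3Z)
10. 1 zombie ← the loading dock.  (the loading dock: 0S 3Z; the warehouse floor: 5S 2Z)
11. 3 zombies → the warehouse floor.  (the loading dock: 0S 0Z; the warehouse floor: 5S 5Z)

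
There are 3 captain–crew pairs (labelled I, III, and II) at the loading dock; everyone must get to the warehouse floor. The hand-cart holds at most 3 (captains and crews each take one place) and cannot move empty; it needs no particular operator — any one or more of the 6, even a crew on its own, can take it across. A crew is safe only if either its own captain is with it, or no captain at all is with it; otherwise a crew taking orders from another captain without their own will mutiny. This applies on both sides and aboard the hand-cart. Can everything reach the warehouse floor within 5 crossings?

Yes — this plan uses 5 crossings (≤ 5):
1. captain I and crew I cross → the warehouse floor.
2. captain I crosses ← the loading dock.
3. captain I, captain II, and captain III cross → the warehouse floor.
4. crew I crosses ← the loading dock.
5. crew I, crew II, and crew III cross → the warehouse floor.

Yes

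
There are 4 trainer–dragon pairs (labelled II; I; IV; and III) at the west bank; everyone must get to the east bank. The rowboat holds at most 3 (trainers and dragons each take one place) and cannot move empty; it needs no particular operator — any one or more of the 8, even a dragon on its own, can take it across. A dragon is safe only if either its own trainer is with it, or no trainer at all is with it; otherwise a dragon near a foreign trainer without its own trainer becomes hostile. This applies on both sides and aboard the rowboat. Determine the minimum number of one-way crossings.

Counting alone: each trip to the east bank takes at most 3 across and each return brings at least 1 back, so after t trips out (and t−1 returns) at most 3t − (t−1) of the 8 are across; that first reaches 8 at t = 4, so at least 7 crossings are needed.
The safety rule pushes this higher. Following every safe sequence of crossings, the most of the 8 that can be at the east bank as the rowboat arrives there on crossing 7 is 7 — never all 8.
So no plan with fewer than 9 crossings exists, and this one achieves 9:
1. dragon II and trainer II cross → the east bank.
2. trainer II crosses ← the west bank.
3. dragon I, trainer I, and trainer II cross → the east bank.
4. dragon II and trainer II cross ← the west bank.
5. trainer II, trainer III, and trainer IV cross → the east bank.
6. dragon I crosses ← the west bank.
7. dragon I and dragon II cross → the east bank.
8. dragon II crosses ← the west bank.
9. dragon II, dragon III, and dragon IV cross → the east bank.

9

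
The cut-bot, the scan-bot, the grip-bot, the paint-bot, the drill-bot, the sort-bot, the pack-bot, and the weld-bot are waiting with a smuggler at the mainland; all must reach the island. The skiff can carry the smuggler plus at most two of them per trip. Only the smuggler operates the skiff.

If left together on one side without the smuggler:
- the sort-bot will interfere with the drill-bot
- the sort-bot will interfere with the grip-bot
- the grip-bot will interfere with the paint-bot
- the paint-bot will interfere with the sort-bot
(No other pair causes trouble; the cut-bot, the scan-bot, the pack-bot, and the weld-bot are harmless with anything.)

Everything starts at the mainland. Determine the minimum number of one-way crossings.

Counting alone: the smuggler can take at most 2 across per trip to the island, so moving all 8 needs at least 4 loaded trips out, with a return between consecutive ones — at least 7 crossings.
The safety rule pushes this higher. Following every safe sequence of crossings, the most of the 8 that can be at the island as the skiff arrives there on crossings 7, 9, 11 is 5, 6, 7 respectively — never all 8.
So no plan with fewer than 13 crossings exists, and this one achieves 13:
1. Smuggler goes to the island with the grip-bot and the sort-bot.  [the mainland: the cut-bot, the drill-bot, the pack-bot, the paint-bot, the scan-bot, the weld-bot | the island: the grip-bot, the sort-bot]
2. Smuggler goes back to the mainland with the grip-bot.  [the mainland: the cut-bot, the drill-bot, the grip-bot, the pack-bot, the paint-bot, the scan-bot, the weld-bot | the island: the sort-bot]
3. Smuggler goes to the island with the cut-bot and the grip-bot.  [the mainland: the drill-bot, the pack-bot, the paint-bot, the scan-bot, the weld-bot | the island: the cut-bot, the grip-bot, the sort-bot]
4. Smuggler goes back to the mainland with the grip-bot.  [the mainland: the drill-bot, the grip-bot, the pack-bot, the paint-bot, the scan-bot, the weld-bot | the island: the cut-bot, the sort-bot]
5. Smuggler goes to the island with the grip-bot and the scan-bot.  [the mainland: the drill-bot, the pack-bot, the paint-bot, the weld-bot | the island: the cut-bot, the grip-bot, the scan-bot, the sort-bot]
6. Smuggler goes back to the mainland with the grip-bot.  [the mainland: the drill-bot, the grip-bot, the pack-bot, the paint-bot, the weld-bot | the island: the cut-bot, the scan-bot, the sort-bot]
7. Smuggler goes to the island with the drill-bot and the grip-bot.  [the mainland: the pack-bot, the paint-bot, the weld-bot | the island: the cut-bot, the drill-bot, the grip-bot, the scan-bot, the sort-bot]
8. Smuggler goes back to the mainland with the sort-bot.  [the mainland: the pack-bot, the paint-bot, the sort-bot, the weld-bot | the island: the cut-bot, the drill-bot, the grip-bot, the scan-bot]
9. Smuggler goes to the island with the pack-bot and the paint-bot.  [the mainland: the sort-bot, the weld-bot | the island: the cut-bot, the drill-bot, the grip-bot, the pack-bot, the paint-bot, the scan-bot]
10. Smuggler goes back to the mainland with the grip-bot.  [the mainland: the grip-bot, the sort-bot, the weld-bot | the island: the cut-bot, the drill-bot, the pack-bot, the paint-bot, the scan-bot]
11. Smuggler goes to the island with the grip-bot and the weld-bot.  [the mainland: the sort-bot | the island: the cut-bot, the drill-bot, the grip-bot, the pack-bot, the paint-bot, the scan-bot, the weld-bot]
12. Smuggler goes back to the mainland with the grip-bot.  [the mainland: the grip-bot, the sort-bot | the island: the cut-bot, the drill-bot, the pack-bot, the paint-bot, the scan-bot, the weld-bot]
13. Smuggler goes to the island with the grip-bot and the sort-bot.  [the mainland: — | the island: the cut-bot, the drill-bot, the grip-bot, the pack-bot, the paint-bot, the scan-bot, the sort-bot, the weld-bot]

13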